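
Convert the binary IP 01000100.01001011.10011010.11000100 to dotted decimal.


01000100 = 68
01001011 = 75
10011010 = 154
11000100 = 196
IP: 68.75.154.196


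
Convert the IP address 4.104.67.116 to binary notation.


4 = 00000100
104 = 01101000
67 = 01000011
116 = 01110100
Binary: 00000100.01101000.01000011.01110100


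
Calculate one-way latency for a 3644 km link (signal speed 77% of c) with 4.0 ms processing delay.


Speed = 0.77 * 3e5 km/s = 231000 km/s
Propagation delay = 3644 / 231000 = 0.0158 s = 15.7749 ms
Processing delay = 4.0 ms
Total one-way latency = 19.7749 ms


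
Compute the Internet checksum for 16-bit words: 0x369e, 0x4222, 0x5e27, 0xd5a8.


Sum all words (with carry folding):
+ 0x369e = 0x369e
+ 0x4222 = 0x78c0
+ 0x5e27 = 0xd6e7
+ 0xd5a8 = 0xac90
One's complement: ~0xac90
Checksum = 0x536f


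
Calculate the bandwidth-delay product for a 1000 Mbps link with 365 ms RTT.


BDP = bandwidth * RTT
= 1000 Mbps * 365 ms
= 1000 * 1e6 * 365 / 1000 bits
= 365000000 bits
= 45625000 bytes
= 44555.6641 KB
BDP = 365000000 bits (45625000 bytes)


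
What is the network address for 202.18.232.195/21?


IP:   11001010.00010010.11101000.11000011
Mask: 11111111.11111111.11111000.00000000
AND operation:
Net:  11001010.00010010.11101000.00000000
Network: 202.18.232.0/21


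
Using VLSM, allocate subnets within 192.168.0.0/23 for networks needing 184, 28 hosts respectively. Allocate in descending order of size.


184 hosts -> /24 (254 usable): 192.168.0.0/24
28 hosts -> /27 (30 usable): 192.168.1.0/27
Allocation: 192.168.0.0/24 (184 hosts, 254 usable); 192.168.1.0/27 (28 hosts, 30 usable)


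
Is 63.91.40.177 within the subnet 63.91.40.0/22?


Subnet network: 63.91.40.0
Test IP AND mask: 63.91.40.0
Yes, 63.91.40.177 is in 63.91.40.0/22


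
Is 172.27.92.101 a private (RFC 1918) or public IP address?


RFC 1918 private ranges:
  10.0.0.0/8 (10.0.0.0 - 10.255.255.255)
  172.16.0.0/12 (172.16.0.0 - 172.31.255.255)
  192.168.0.0/16 (192.168.0.0 - 192.168.255.255)
Private (in 172.16.0.0/12)


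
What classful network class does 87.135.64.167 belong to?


First octet: 87
Binary: 01010111
0xxxxxxx -> Class A (1-126)
Class A, default mask 255.0.0.0 (/8)


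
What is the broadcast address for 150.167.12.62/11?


Network: 150.160.0.0/11
Host bits = 21
Set all host bits to 1:
Broadcast: 150.191.255.255


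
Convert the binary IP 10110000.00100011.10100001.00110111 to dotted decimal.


10110000 = 176
00100011 = 35
10100001 = 161
00110111 = 55
IP: 176.35.161.55


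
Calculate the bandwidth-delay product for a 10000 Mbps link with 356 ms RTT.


BDP = bandwidth * RTT
= 10000 Mbps * 356 ms
= 10000 * 1e6 * 356 / 1000 bits
= 3560000000 bits
= 445000000 bytes
= 434570.3125 KB
BDP = 3560000000 bits (445000000 bytes)


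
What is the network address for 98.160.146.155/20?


IP:   01100010.10100000.10010010.10011011
Mask: 11111111.11111111.11110000.00000000
AND operation:
Net:  01100010.10100000.10010000.00000000
Network: 98.160.144.0/20


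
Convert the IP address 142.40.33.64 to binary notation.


142 = 10001110
40 = 00101000
33 = 00100001
64 = 01000000
Binary: 10001110.00101000.00100001.01000000


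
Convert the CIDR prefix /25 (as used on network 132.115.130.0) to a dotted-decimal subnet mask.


/25 means 25 network bits, 7 host bits
Binary: 11111111111111111111111110000000
Mask: 255.255.255.128


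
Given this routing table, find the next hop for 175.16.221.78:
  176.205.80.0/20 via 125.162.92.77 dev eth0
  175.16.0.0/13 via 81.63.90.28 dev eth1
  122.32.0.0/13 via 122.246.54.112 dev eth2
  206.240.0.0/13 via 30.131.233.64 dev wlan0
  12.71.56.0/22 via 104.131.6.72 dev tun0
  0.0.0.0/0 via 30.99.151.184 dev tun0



Longest prefix match for 175.16.221.78:
  /20 176.205.80.0: no
  /13 175.16.0.0: MATCH
  /13 122.32.0.0: no
  /13 206.240.0.0: no
  /22 12.71.56.0: no
  /0 0.0.0.0: MATCH
Selected: next-hop 81.63.90.28 via eth1 (matched /13)


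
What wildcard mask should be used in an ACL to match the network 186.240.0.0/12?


Subnet mask: 255.240.0.0
Wildcard = 255.255.255.255 - subnet mask
255 - 255 = 0
255 - 240 = 15
255 - 0 = 255
255 - 0 = 255
Wildcard: 0.15.255.255


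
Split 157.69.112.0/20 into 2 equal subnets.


New prefix = 20 + 1 = 21
Each subnet has 2048 addresses
  157.69.112.0/21
  157.69.120.0/21
Subnets: 157.69.112.0/21, 157.69.120.0/21


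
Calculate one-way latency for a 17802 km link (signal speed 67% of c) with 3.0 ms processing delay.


Speed = 0.67 * 3e5 km/s = 201000 km/s
Propagation delay = 17802 / 201000 = 0.0886 s = 88.5672 ms
Processing delay = 3.0 ms
Total one-way latency = 91.5672 ms


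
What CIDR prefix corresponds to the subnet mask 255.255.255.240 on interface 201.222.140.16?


Binary: 11111111.11111111.11111111.11110000
Count leading 1s
Prefix: /28


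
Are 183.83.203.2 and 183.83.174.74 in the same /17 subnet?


Mask: 255.255.128.0
183.83.203.2 AND mask = 183.83.128.0
183.83.174.74 AND mask = 183.83.128.0
Yes, same subnet (183.83.128.0)


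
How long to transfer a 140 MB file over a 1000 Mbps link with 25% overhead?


Effective throughput = 1000 * (1 - 25/100) = 750 Mbps
File size in Mb = 140 * 8 = 1120 Mb
Time = 1120 / 750
Time = 1.4933 seconds


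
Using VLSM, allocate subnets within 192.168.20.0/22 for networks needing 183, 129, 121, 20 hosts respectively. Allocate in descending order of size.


183 hosts -> /24 (254 usable): 192.168.20.0/24
129 hosts -> /24 (254 usable): 192.168.21.0/24
121 hosts -> /25 (126 usable): 192.168.22.0/25
20 hosts -> /27 (30 usable): 192.168.22.128/27
Allocation: 192.168.20.0/24 (183 hosts, 254 usable); 192.168.21.0/24 (129 hosts, 254 usable); 192.168.22.0/25 (121 hosts, 126 usable); 192.168.22.128/27 (20 hosts, 30 usable)


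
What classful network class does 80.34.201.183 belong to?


First octet: 80
Binary: 01010000
0xxxxxxx -> Class A (1-126)
Class A, default mask 255.0.0.0 (/8)


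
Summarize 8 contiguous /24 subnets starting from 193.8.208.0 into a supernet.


Original prefix: /24
Number of subnets: 8 = 2^3
New prefix = 24 - 3 = 21
Supernet: 193.8.208.0/21


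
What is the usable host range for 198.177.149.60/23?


Network: 198.177.148.0
Broadcast: 198.177.149.255
First usable = network + 1
Last usable = broadcast - 1
Range: 198.177.148.1 to 198.177.149.254


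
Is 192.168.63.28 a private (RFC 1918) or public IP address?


RFC 1918 private ranges:
  10.0.0.0/8 (10.0.0.0 - 10.255.255.255)
  172.16.0.0/12 (172.16.0.0 - 172.31.255.255)
  192.168.0.0/16 (192.168.0.0 - 192.168.255.255)
Private (in 192.168.0.0/16)


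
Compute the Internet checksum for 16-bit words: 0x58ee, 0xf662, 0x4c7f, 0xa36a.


Sum all words (with carry folding):
+ 0x58ee = 0x58ee
+ 0xf662 = 0x4f51
+ 0x4c7f = 0x9bd0
+ 0xa36a = 0x3f3b
One's complement: ~0x3f3b
Checksum = 0xc0c4


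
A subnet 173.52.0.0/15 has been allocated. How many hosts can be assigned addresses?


Host bits = 32 - 15 = 17
Total addresses = 2^17 = 131072
Usable = total - 2 (network and broadcast)
Usable hosts: 131070


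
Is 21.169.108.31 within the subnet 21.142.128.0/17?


Subnet network: 21.142.128.0
Test IP AND mask: 21.169.0.0
No, 21.169.108.31 is not in 21.142.128.0/17


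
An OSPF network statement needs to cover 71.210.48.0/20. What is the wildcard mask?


Subnet mask: 255.255.240.0
Wildcard = 255.255.255.255 - subnet mask
255 - 255 = 0
255 - 255 = 0
255 - 240 = 15
255 - 0 = 255
Wildcard: 0.0.15.255


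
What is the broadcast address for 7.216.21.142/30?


Network: 7.216.21.140/30
Host bits = 2
Set all host bits to 1:
Broadcast: 7.216.21.143


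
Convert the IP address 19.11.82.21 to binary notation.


19 = 00010011
11 = 00001011
82 = 01010010
21 = 00010101
Binary: 00010011.00001011.01010010.00010101


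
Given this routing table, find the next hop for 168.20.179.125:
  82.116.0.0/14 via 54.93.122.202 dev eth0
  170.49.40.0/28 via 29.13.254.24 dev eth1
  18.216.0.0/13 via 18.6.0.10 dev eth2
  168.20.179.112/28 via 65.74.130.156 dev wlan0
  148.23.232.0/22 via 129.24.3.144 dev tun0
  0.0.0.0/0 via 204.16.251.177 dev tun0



Longest prefix match for 168.20.179.125:
  /14 82.116.0.0: no
  /28 170.49.40.0: no
  /13 18.216.0.0: no
  /28 168.20.179.112: MATCH
  /22 148.23.232.0: no
  /0 0.0.0.0: MATCH
Selected: next-hop 65.74.130.156 via wlan0 (matched /28)


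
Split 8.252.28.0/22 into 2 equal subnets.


New prefix = 22 + 1 = 23
Each subnet has 512 addresses
  8.252.28.0/23
  8.252.30.0/23
Subnets: 8.252.28.0/23, 8.252.30.0/23


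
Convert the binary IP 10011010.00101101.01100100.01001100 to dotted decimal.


10011010 = 154
00101101 = 45
01100100 = 100
01001100 = 76
IP: 154.45.100.76


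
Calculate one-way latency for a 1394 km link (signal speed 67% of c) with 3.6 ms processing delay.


Speed = 0.67 * 3e5 km/s = 201000 km/s
Propagation delay = 1394 / 201000 = 0.0069 s = 6.9353 ms
Processing delay = 3.6 ms
Total one-way latency = 10.5353 ms


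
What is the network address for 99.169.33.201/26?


IP:   01100011.10101001.00100001.11001001
Mask: 11111111.11111111.11111111.11000000
AND operation:
Net:  01100011.10101001.00100001.11000000
Network: 99.169.33.192/26


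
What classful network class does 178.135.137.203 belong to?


First octet: 178
Binary: 10110010
10xxxxxx -> Class B (128-191)
Class B, default mask 255.255.0.0 (/16)


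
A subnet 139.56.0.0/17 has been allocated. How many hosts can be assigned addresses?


Host bits = 32 - 17 = 15
Total addresses = 2^15 = 32768
Usable = total - 2 (network and broadcast)
Usable hosts: 32766


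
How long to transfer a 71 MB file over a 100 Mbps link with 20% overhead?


Effective throughput = 100 * (1 - 20/100) = 80 Mbps
File size in Mb = 71 * 8 = 568 Mb
Time = 568 / 80
Time = 7.1 seconds


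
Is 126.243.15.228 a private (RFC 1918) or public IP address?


RFC 1918 private ranges:
  10.0.0.0/8 (10.0.0.0 - 10.255.255.255)
  172.16.0.0/12 (172.16.0.0 - 172.31.255.255)
  192.168.0.0/16 (192.168.0.0 - 192.168.255.255)
Public (not in any RFC 1918 range)


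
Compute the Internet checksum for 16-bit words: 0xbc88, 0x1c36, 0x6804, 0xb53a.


Sum all words (with carry folding):
+ 0xbc88 = 0xbc88
+ 0x1c36 = 0xd8be
+ 0x6804 = 0x40c3
+ 0xb53a = 0xf5fd
One's complement: ~0xf5fd
Checksum = 0x0a02


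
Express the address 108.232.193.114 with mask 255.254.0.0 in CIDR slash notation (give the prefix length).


Binary: 11111111.11111110.00000000.00000000
Count leading 1s
Prefix: /15


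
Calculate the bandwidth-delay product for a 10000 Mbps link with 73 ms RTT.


BDP = bandwidth * RTT
= 10000 Mbps * 73 ms
= 10000 * 1e6 * 73 / 1000 bits
= 730000000 bits
= 91250000 bytes
= 89111.3281 KB
BDP = 730000000 bits (91250000 bytes)


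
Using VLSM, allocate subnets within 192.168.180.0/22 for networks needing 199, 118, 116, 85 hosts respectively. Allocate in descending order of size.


199 hosts -> /24 (254 usable): 192.168.180.0/24
118 hosts -> /25 (126 usable): 192.168.181.0/25
116 hosts -> /25 (126 usable): 192.168.181.128/25
85 hosts -> /25 (126 usable): 192.168.182.0/25
Allocation: 192.168.180.0/24 (199 hosts, 254 usable); 192.168.181.0/25 (118 hosts, 126 usable); 192.168.181.128/25 (116 hosts, 126 usable); 192.168.182.0/25 (85 hosts, 126 usable)


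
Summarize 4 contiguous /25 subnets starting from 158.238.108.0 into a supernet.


Original prefix: /25
Number of subnets: 4 = 2^2
New prefix = 25 - 2 = 23
Supernet: 158.238.108.0/23


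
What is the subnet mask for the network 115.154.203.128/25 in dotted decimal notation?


/25 means 25 network bits, 7 host bits
Binary: 11111111111111111111111110000000
Mask: 255.255.255.128


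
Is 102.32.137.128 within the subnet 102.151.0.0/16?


Subnet network: 102.151.0.0
Test IP AND mask: 102.32.0.0
No, 102.32.137.128 is not in 102.151.0.0/16


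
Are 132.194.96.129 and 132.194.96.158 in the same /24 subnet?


Mask: 255.255.255.0
132.194.96.129 AND mask = 132.194.96.0
132.194.96.158 AND mask = 132.194.96.0
Yes, same subnet (132.194.96.0)


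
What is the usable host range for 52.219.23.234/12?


Network: 52.208.0.0
Broadcast: 52.223.255.255
First usable = network + 1
Last usable = broadcast - 1
Range: 52.208.0.1 to 52.223.255.254


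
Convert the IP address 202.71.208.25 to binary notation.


202 = 11001010
71 = 01000111
208 = 11010000
25 = 00011001
Binary: 11001010.01000111.11010000.00011001


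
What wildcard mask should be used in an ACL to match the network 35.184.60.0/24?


Subnet mask: 255.255.255.0
Wildcard = 255.255.255.255 - subnet mask
255 - 255 = 0
255 - 255 = 0
255 - 255 = 0
255 - 0 = 255
Wildcard: 0.0.0.255


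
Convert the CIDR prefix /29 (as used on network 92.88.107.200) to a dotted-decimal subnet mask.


/29 means 29 network bits, 3 host bits
Binary: 11111111111111111111111111111000
Mask: 255.255.255.248


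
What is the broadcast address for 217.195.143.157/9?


Network: 217.128.0.0/9
Host bits = 23
Set all host bits to 1:
Broadcast: 217.255.255.255


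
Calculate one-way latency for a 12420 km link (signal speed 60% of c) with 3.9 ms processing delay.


Speed = 0.6 * 3e5 km/s = 180000 km/s
Propagation delay = 12420 / 180000 = 0.069 s = 69 ms
Processing delay = 3.9 ms
Total one-way latency = 72.9 ms


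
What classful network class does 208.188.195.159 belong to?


First octet: 208
Binary: 11010000
110xxxxx -> Class C (192-223)
Class C, default mask 255.255.255.0 (/24)


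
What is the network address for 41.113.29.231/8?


IP:   00101001.01110001.00011101.11100111
Mask: 11111111.00000000.00000000.00000000
AND operation:
Net:  00101001.00000000.00000000.00000000
Network: 41.0.0.0/8


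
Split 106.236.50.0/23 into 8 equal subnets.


New prefix = 23 + 3 = 26
Each subnet has 64 addresses
  106.236.50.0/26
  106.236.50.64/26
  106.236.50.128/26
  106.236.50.192/26
  106.236.51.0/26
  106.236.51.64/26
  106.236.51.128/26
  106.236.51.192/26
Subnets: 106.236.50.0/26, 106.236.50.64/26, 106.236.50.128/26, 106.236.50.192/26, 106.236.51.0/26, 106.236.51.64/26, 106.236.51.128/26, 106.236.51.192/26


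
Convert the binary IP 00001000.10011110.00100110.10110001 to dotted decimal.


00001000 = 8
10011110 = 158
00100110 = 38
10110001 = 177
IP: 8.158.38.177


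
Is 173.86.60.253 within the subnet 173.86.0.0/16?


Subnet network: 173.86.0.0
Test IP AND mask: 173.86.0.0
Yes, 173.86.60.253 is in 173.86.0.0/16


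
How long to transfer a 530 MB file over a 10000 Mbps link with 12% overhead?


Effective throughput = 10000 * (1 - 12/100) = 8800 Mbps
File size in Mb = 530 * 8 = 4240 Mb
Time = 4240 / 8800
Time = 0.4818 seconds


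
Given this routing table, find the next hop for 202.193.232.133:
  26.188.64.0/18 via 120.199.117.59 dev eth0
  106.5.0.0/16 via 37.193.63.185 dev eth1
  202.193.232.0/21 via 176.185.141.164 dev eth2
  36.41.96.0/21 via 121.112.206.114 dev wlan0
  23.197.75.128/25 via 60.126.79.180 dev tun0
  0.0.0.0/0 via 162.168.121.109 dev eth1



Longest prefix match for 202.193.232.133:
  /18 26.188.64.0: no
  /16 106.5.0.0: no
  /21 202.193.232.0: MATCH
  /21 36.41.96.0: no
  /25 23.197.75.128: no
  /0 0.0.0.0: MATCH
Selected: next-hop 176.185.141.164 via eth2 (matched /21)


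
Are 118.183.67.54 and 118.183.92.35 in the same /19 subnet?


Mask: 255.255.224.0
118.183.67.54 AND mask = 118.183.64.0
118.183.92.35 AND mask = 118.183.64.0
Yes, same subnet (118.183.64.0)


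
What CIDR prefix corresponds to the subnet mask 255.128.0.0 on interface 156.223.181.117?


Binary: 11111111.10000000.00000000.00000000
Count leading 1s
Prefix: /9


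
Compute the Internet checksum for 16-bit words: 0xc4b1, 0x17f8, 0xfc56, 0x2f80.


Sum all words (with carry folding):
+ 0xc4b1 = 0xc4b1
+ 0x17f8 = 0xdca9
+ 0xfc56 = 0xd900
+ 0x2f80 = 0x0881
One's complement: ~0x0881
Checksum = 0xf77e


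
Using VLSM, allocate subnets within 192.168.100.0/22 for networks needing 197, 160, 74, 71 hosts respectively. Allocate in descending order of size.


197 hosts -> /24 (254 usable): 192.168.100.0/24
160 hosts -> /24 (254 usable): 192.168.101.0/24
74 hosts -> /25 (126 usable): 192.168.102.0/25
71 hosts -> /25 (126 usable): 192.168.102.128/25
Allocation: 192.168.100.0/24 (197 hosts, 254 usable); 192.168.101.0/24 (160 hosts, 254 usable); 192.168.102.0/25 (74 hosts, 126 usable); 192.168.102.128/25 (71 hosts, 126 usable)


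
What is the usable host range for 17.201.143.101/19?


Network: 17.201.128.0
Broadcast: 17.201.159.255
First usable = network + 1
Last usable = broadcast - 1
Range: 17.201.128.1 to 17.201.159.254


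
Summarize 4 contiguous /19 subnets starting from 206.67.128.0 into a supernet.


Original prefix: /19
Number of subnets: 4 = 2^2
New prefix = 19 - 2 = 17
Supernet: 206.67.128.0/17


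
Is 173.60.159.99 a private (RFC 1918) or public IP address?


RFC 1918 private ranges:
  10.0.0.0/8 (10.0.0.0 - 10.255.255.255)
  172.16.0.0/12 (172.16.0.0 - 172.31.255.255)
  192.168.0.0/16 (192.168.0.0 - 192.168.255.255)
Public (not in any RFC 1918 range)


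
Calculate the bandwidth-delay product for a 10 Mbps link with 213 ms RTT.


BDP = bandwidth * RTT
= 10 Mbps * 213 ms
= 10 * 1e6 * 213 / 1000 bits
= 2130000 bits
= 266250 bytes
= 260.0098 KB
BDP = 2130000 bits (266250 bytes)


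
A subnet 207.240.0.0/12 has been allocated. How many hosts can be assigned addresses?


Host bits = 32 - 12 = 20
Total addresses = 2^20 = 1048576
Usable = total - 2 (network and broadcast)
Usable hosts: 1048574


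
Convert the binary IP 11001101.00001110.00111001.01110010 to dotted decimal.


11001101 = 205
00001110 = 14
00111001 = 57
01110010 = 114
IP: 205.14.57.114


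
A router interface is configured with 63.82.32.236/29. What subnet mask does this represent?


/29 means 29 network bits, 3 host bits
Binary: 11111111111111111111111111111000
Mask: 255.255.255.248


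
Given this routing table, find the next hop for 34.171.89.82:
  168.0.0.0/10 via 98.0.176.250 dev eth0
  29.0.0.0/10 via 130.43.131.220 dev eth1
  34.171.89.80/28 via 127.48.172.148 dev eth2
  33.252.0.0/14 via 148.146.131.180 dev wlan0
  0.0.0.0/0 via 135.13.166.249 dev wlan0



Longest prefix match for 34.171.89.82:
  /10 168.0.0.0: no
  /10 29.0.0.0: no
  /28 34.171.89.80: MATCH
  /14 33.252.0.0: no
  /0 0.0.0.0: MATCH
Selected: next-hop 127.48.172.148 via eth2 (matched /28)


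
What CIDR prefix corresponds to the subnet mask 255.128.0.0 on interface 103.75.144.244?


Binary: 11111111.10000000.00000000.00000000
Count leading 1s
Prefix: /9


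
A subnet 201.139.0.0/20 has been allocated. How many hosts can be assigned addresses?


Host bits = 32 - 20 = 12
Total addresses = 2^12 = 4096
Usable = total - 2 (network and broadcast)
Usable hosts: 4094


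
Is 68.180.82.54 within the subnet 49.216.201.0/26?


Subnet network: 49.216.201.0
Test IP AND mask: 68.180.82.0
No, 68.180.82.54 is not in 49.216.201.0/26


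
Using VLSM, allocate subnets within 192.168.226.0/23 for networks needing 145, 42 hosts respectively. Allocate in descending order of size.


145 hosts -> /24 (254 usable): 192.168.226.0/24
42 hosts -> /26 (62 usable): 192.168.227.0/26
Allocation: 192.168.226.0/24 (145 hosts, 254 usable); 192.168.227.0/26 (42 hosts, 62 usable)


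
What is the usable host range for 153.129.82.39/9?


Network: 153.128.0.0
Broadcast: 153.255.255.255
First usable = network + 1
Last usable = broadcast - 1
Range: 153.128.0.1 to 153.255.255.254


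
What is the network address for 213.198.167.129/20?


IP:   11010101.11000110.10100111.10000001
Mask: 11111111.11111111.11110000.00000000
AND operation:
Net:  11010101.11000110.10100000.00000000
Network: 213.198.160.0/20


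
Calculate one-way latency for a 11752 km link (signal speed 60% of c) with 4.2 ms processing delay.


Speed = 0.6 * 3e5 km/s = 180000 km/s
Propagation delay = 11752 / 180000 = 0.0653 s = 65.2889 ms
Processing delay = 4.2 ms
Total one-way latency = 69.4889 ms


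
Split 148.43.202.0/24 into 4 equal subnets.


New prefix = 24 + 2 = 26
Each subnet has 64 addresses
  148.43.202.0/26
  148.43.202.64/26
  148.43.202.128/26
  148.43.202.192/26
Subnets: 148.43.202.0/26, 148.43.202.64/26, 148.43.202.128/26, 148.43.202.192/26


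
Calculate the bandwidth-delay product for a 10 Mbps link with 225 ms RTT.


BDP = bandwidth * RTT
= 10 Mbps * 225 ms
= 10 * 1e6 * 225 / 1000 bits
= 2250000 bits
= 281250 bytes
= 274.6582 KB
BDP = 2250000 bits (281250 bytes)


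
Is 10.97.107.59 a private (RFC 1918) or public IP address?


RFC 1918 private ranges:
  10.0.0.0/8 (10.0.0.0 - 10.255.255.255)
  172.16.0.0/12 (172.16.0.0 - 172.31.255.255)
  192.168.0.0/16 (192.168.0.0 - 192.168.255.255)
Private (in 10.0.0.0/8)


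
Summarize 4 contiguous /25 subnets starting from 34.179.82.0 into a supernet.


Original prefix: /25
Number of subnets: 4 = 2^2
New prefix = 25 - 2 = 23
Supernet: 34.179.82.0/23


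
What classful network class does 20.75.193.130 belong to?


First octet: 20
Binary: 00010100
0xxxxxxx -> Class A (1-126)
Class A, default mask 255.0.0.0 (/8)


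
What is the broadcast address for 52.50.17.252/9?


Network: 52.0.0.0/9
Host bits = 23
Set all host bits to 1:
Broadcast: 52.127.255.255


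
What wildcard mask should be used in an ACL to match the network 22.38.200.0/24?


Subnet mask: 255.255.255.0
Wildcard = 255.255.255.255 - subnet mask
255 - 255 = 0
255 - 255 = 0
255 - 255 = 0
255 - 0 = 255
Wildcard: 0.0.0.255


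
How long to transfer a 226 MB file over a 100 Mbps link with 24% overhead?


Effective throughput = 100 * (1 - 24/100) = 76 Mbps
File size in Mb = 226 * 8 = 1808 Mb
Time = 1808 / 76
Time = 23.7895 seconds


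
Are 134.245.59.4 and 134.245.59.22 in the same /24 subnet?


Mask: 255.255.255.0
134.245.59.4 AND mask = 134.245.59.0
134.245.59.22 AND mask = 134.245.59.0
Yes, same subnet (134.245.59.0)


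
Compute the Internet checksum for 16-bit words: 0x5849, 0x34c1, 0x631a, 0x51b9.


Sum all words (with carry folding):
+ 0x5849 = 0x5849
+ 0x34c1 = 0x8d0a
+ 0x631a = 0xf024
+ 0x51b9 = 0x41de
One's complement: ~0x41de
Checksum = 0xbe21


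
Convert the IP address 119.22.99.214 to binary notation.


119 = 01110111
22 = 00010110
99 = 01100011
214 = 11010110
Binary: 01110111.00010110.01100011.11010110


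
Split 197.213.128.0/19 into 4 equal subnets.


New prefix = 19 + 2 = 21
Each subnet has 2048 addresses
  197.213.128.0/21
  197.213.136.0/21
  197.213.144.0/21
  197.213.152.0/21
Subnets: 197.213.128.0/21, 197.213.136.0/21, 197.213.144.0/21, 197.213.152.0/21


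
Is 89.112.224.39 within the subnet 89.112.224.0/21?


Subnet network: 89.112.224.0
Test IP AND mask: 89.112.224.0
Yes, 89.112.224.39 is in 89.112.224.0/21


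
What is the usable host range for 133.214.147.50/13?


Network: 133.208.0.0
Broadcast: 133.215.255.255
First usable = network + 1
Last usable = broadcast - 1
Range: 133.208.0.1 to 133.215.255.254


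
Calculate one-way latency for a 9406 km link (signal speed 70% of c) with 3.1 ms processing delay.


Speed = 0.7 * 3e5 km/s = 210000 km/s
Propagation delay = 9406 / 210000 = 0.0448 s = 44.7905 ms
Processing delay = 3.1 ms
Total one-way latency = 47.8905 ms


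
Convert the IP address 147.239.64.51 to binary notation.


147 = 10010011
239 = 11101111
64 = 01000000
51 = 00110011
Binary: 10010011.11101111.01000000.00110011


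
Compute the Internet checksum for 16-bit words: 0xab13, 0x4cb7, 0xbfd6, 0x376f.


Sum all words (with carry folding):
+ 0xab13 = 0xab13
+ 0x4cb7 = 0xf7ca
+ 0xbfd6 = 0xb7a1
+ 0x376f = 0xef10
One's complement: ~0xef10
Checksum = 0x10ef


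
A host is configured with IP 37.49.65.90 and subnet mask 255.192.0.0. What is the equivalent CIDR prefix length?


Binary: 11111111.11000000.00000000.00000000
Count leading 1s
Prefix: /10


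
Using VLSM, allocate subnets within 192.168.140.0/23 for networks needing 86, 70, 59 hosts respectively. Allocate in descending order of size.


86 hosts -> /25 (126 usable): 192.168.140.0/25
70 hosts -> /25 (126 usable): 192.168.140.128/25
59 hosts -> /26 (62 usable): 192.168.141.0/26
Allocation: 192.168.140.0/25 (86 hosts, 126 usable); 192.168.140.128/25 (70 hosts, 126 usable); 192.168.141.0/26 (59 hosts, 62 usable)


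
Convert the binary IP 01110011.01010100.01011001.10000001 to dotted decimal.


01110011 = 115
01010100 = 84
01011001 = 89
10000001 = 129
IP: 115.84.89.129


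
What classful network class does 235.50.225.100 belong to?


First octet: 235
Binary: 11101011
1110xxxx -> Class D (224-239)
Class D (multicast), default mask N/A


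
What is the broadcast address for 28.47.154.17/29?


Network: 28.47.154.16/29
Host bits = 3
Set all host bits to 1:
Broadcast: 28.47.154.23


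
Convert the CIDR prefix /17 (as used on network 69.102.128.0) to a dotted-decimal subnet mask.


/17 means 17 network bits, 15 host bits
Binary: 11111111111111111000000000000000
Mask: 255.255.128.0


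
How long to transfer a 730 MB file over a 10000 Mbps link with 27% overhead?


Effective throughput = 10000 * (1 - 27/100) = 7300 Mbps
File size in Mb = 730 * 8 = 5840 Mb
Time = 5840 / 7300
Time = 0.8 seconds


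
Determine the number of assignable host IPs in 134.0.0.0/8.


Host bits = 32 - 8 = 24
Total addresses = 2^24 = 16777216
Usable = total - 2 (network and broadcast)
Usable hosts: 16777214


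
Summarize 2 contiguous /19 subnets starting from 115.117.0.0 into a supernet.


Original prefix: /19
Number of subnets: 2 = 2^1
New prefix = 19 - 1 = 18
Supernet: 115.117.0.0/18


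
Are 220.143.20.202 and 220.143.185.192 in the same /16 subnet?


Mask: 255.255.0.0
220.143.20.202 AND mask = 220.143.0.0
220.143.185.192 AND mask = 220.143.0.0
Yes, same subnet (220.143.0.0)


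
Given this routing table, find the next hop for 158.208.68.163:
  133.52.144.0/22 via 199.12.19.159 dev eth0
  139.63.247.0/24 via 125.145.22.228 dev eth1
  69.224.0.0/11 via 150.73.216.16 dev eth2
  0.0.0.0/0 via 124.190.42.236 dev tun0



Longest prefix match for 158.208.68.163:
  /22 133.52.144.0: no
  /24 139.63.247.0: no
  /11 69.224.0.0: no
  /0 0.0.0.0: MATCH
Selected: next-hop 124.190.42.236 via tun0 (matched /0)


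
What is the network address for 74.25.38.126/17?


IP:   01001010.00011001.00100110.01111110
Mask: 11111111.11111111.10000000.00000000
AND operation:
Net:  01001010.00011001.00000000.00000000
Network: 74.25.0.0/17


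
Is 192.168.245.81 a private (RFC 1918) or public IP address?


RFC 1918 private ranges:
  10.0.0.0/8 (10.0.0.0 - 10.255.255.255)
  172.16.0.0/12 (172.16.0.0 - 172.31.255.255)
  192.168.0.0/16 (192.168.0.0 - 192.168.255.255)
Private (in 192.168.0.0/16)


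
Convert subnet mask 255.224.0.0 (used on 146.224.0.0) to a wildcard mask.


Subnet mask: 255.224.0.0
Wildcard = 255.255.255.255 - subnet mask
255 - 255 = 0
255 - 224 = 31
255 - 0 = 255
255 - 0 = 255
Wildcard: 0.31.255.255


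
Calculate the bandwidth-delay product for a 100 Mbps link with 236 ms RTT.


BDP = bandwidth * RTT
= 100 Mbps * 236 ms
= 100 * 1e6 * 236 / 1000 bits
= 23600000 bits
= 2950000 bytes
= 2880.8594 KB
BDP = 23600000 bits (2950000 bytes)


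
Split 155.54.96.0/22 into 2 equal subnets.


New prefix = 22 + 1 = 23
Each subnet has 512 addresses
  155.54.96.0/23
  155.54.98.0/23
Subnets: 155.54.96.0/23, 155.54.98.0/23


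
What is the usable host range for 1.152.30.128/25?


Network: 1.152.30.128
Broadcast: 1.152.30.255
First usable = network + 1
Last usable = broadcast - 1
Range: 1.152.30.129 to 1.152.30.254


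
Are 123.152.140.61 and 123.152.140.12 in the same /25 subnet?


Mask: 255.255.255.128
123.152.140.61 AND mask = 123.152.140.0
123.152.140.12 AND mask = 123.152.140.0
Yes, same subnet (123.152.140.0)


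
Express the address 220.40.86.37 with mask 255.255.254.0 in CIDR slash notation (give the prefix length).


Binary: 11111111.11111111.11111110.00000000
Count leading 1s
Prefix: /23


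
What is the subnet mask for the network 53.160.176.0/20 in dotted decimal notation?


/20 means 20 network bits, 12 host bits
Binary: 11111111111111111111000000000000
Mask: 255.255.240.0


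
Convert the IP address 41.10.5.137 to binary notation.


41 = 00101001
10 = 00001010
5 = 00000101
137 = 10001001
Binary: 00101001.00001010.00000101.10001001


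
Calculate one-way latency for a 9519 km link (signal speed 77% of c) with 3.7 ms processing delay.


Speed = 0.77 * 3e5 km/s = 231000 km/s
Propagation delay = 9519 / 231000 = 0.0412 s = 41.2078 ms
Processing delay = 3.7 ms
Total one-way latency = 44.9078 ms


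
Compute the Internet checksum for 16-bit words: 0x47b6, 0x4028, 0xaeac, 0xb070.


Sum all words (with carry folding):
+ 0x47b6 = 0x47b6
+ 0x4028 = 0x87de
+ 0xaeac = 0x368b
+ 0xb070 = 0xe6fb
One's complement: ~0xe6fb
Checksum = 0x1904


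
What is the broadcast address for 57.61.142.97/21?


Network: 57.61.136.0/21
Host bits = 11
Set all host bits to 1:
Broadcast: 57.61.143.255


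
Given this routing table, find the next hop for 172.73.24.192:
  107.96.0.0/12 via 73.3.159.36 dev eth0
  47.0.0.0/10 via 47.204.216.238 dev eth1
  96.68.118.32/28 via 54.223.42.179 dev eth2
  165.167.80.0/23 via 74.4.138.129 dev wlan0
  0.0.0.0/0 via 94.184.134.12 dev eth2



Longest prefix match for 172.73.24.192:
  /12 107.96.0.0: no
  /10 47.0.0.0: no
  /28 96.68.118.32: no
  /23 165.167.80.0: no
  /0 0.0.0.0: MATCH
Selected: next-hop 94.184.134.12 via eth2 (matched /0)


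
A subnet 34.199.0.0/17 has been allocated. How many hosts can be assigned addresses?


Host bits = 32 - 17 = 15
Total addresses = 2^15 = 32768
Usable = total - 2 (network and broadcast)
Usable hosts: 32766


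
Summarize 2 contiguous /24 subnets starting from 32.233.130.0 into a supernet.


Original prefix: /24
Number of subnets: 2 = 2^1
New prefix = 24 - 1 = 23
Supernet: 32.233.130.0/23


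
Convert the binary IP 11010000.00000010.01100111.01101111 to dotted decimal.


11010000 = 208
00000010 = 2
01100111 = 103
01101111 = 111
IP: 208.2.103.111


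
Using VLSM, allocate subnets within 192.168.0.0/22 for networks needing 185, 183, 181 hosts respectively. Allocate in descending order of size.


185 hosts -> /24 (254 usable): 192.168.0.0/24
183 hosts -> /24 (254 usable): 192.168.1.0/24
181 hosts -> /24 (254 usable): 192.168.2.0/24
Allocation: 192.168.0.0/24 (185 hosts, 254 usable); 192.168.1.0/24 (183 hosts, 254 usable); 192.168.2.0/24 (181 hosts, 254 usable)


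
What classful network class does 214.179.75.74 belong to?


First octet: 214
Binary: 11010110
110xxxxx -> Class C (192-223)
Class C, default mask 255.255.255.0 (/24)


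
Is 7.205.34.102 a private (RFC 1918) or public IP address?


RFC 1918 private ranges:
  10.0.0.0/8 (10.0.0.0 - 10.255.255.255)
  172.16.0.0/12 (172.16.0.0 - 172.31.255.255)
  192.168.0.0/16 (192.168.0.0 - 192.168.255.255)
Public (not in any RFC 1918 range)


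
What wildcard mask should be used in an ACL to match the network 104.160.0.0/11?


Subnet mask: 255.224.0.0
Wildcard = 255.255.255.255 - subnet mask
255 - 255 = 0
255 - 224 = 31
255 - 0 = 255
255 - 0 = 255
Wildcard: 0.31.255.255


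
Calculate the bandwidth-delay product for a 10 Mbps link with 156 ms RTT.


BDP = bandwidth * RTT
= 10 Mbps * 156 ms
= 10 * 1e6 * 156 / 1000 bits
= 1560000 bits
= 195000 bytes
= 190.4297 KB
BDP = 1560000 bits (195000 bytes)


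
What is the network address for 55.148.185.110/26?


IP:   00110111.10010100.10111001.01101110
Mask: 11111111.11111111.11111111.11000000
AND operation:
Net:  00110111.10010100.10111001.01000000
Network: 55.148.185.64/26


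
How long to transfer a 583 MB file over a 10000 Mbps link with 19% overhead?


Effective throughput = 10000 * (1 - 19/100) = 8100.0 Mbps
File size in Mb = 583 * 8 = 4664 Mb
Time = 4664 / 8100.0
Time = 0.5758 seconds


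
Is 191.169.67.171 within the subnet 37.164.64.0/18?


Subnet network: 37.164.64.0
Test IP AND mask: 191.169.64.0
No, 191.169.67.171 is not in 37.164.64.0/18


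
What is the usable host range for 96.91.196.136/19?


Network: 96.91.192.0
Broadcast: 96.91.223.255
First usable = network + 1
Last usable = broadcast - 1
Range: 96.91.192.1 to 96.91.223.254


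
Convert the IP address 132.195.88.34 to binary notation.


132 = 10000100
195 = 11000011
88 = 01011000
34 = 00100010
Binary: 10000100.11000011.01011000.00100010


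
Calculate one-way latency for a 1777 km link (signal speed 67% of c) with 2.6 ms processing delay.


Speed = 0.67 * 3e5 km/s = 201000 km/s
Propagation delay = 1777 / 201000 = 0.0088 s = 8.8408 ms
Processing delay = 2.6 ms
Total one-way latency = 11.4408 ms


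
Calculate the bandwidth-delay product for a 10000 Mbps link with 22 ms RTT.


BDP = bandwidth * RTT
= 10000 Mbps * 22 ms
= 10000 * 1e6 * 22 / 1000 bits
= 220000000 bits
= 27500000 bytes
= 26855.4688 KB
BDP = 220000000 bits (27500000 bytes)


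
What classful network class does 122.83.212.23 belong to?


First octet: 122
Binary: 01111010
0xxxxxxx -> Class A (1-126)
Class A, default mask 255.0.0.0 (/8)


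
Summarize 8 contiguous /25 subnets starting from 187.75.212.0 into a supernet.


Original prefix: /25
Number of subnets: 8 = 2^3
New prefix = 25 - 3 = 22
Supernet: 187.75.212.0/22


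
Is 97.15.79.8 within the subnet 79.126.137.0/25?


Subnet network: 79.126.137.0
Test IP AND mask: 97.15.79.0
No, 97.15.79.8 is not in 79.126.137.0/25


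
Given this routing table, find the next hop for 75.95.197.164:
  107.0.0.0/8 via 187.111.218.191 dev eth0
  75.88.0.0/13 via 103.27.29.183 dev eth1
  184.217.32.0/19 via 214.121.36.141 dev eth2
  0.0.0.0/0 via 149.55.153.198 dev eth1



Longest prefix match for 75.95.197.164:
  /8 107.0.0.0: no
  /13 75.88.0.0: MATCH
  /19 184.217.32.0: no
  /0 0.0.0.0: MATCH
Selected: next-hop 103.27.29.183 via eth1 (matched /13)


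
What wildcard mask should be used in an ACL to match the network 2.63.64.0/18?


Subnet mask: 255.255.192.0
Wildcard = 255.255.255.255 - subnet mask
255 - 255 = 0
255 - 255 = 0
255 - 192 = 63
255 - 0 = 255
Wildcard: 0.0.63.255


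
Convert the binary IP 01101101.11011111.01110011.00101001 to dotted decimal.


01101101 = 109
11011111 = 223
01110011 = 115
00101001 = 41
IP: 109.223.115.41


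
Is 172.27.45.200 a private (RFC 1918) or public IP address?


RFC 1918 private ranges:
  10.0.0.0/8 (10.0.0.0 - 10.255.255.255)
  172.16.0.0/12 (172.16.0.0 - 172.31.255.255)
  192.168.0.0/16 (192.168.0.0 - 192.168.255.255)
Private (in 172.16.0.0/12)


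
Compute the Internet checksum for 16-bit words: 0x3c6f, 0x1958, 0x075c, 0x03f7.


Sum all words (with carry folding):
+ 0x3c6f = 0x3c6f
+ 0x1958 = 0x55c7
+ 0x075c = 0x5d23
+ 0x03f7 = 0x611a
One's complement: ~0x611a
Checksum = 0x9ee5


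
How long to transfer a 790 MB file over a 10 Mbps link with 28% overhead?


Effective throughput = 10 * (1 - 28/100) = 7.2 Mbps
File size in Mb = 790 * 8 = 6320 Mb
Time = 6320 / 7.2
Time = 877.7778 seconds


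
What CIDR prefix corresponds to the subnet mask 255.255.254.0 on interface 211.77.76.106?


Binary: 11111111.11111111.11111110.00000000
Count leading 1s
Prefix: /23


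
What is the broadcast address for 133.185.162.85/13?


Network: 133.184.0.0/13
Host bits = 19
Set all host bits to 1:
Broadcast: 133.191.255.255


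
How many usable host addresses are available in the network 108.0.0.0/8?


Host bits = 32 - 8 = 24
Total addresses = 2^24 = 16777216
Usable = total - 2 (network and broadcast)
Usable hosts: 16777214


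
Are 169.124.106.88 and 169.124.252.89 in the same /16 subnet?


Mask: 255.255.0.0
169.124.106.88 AND mask = 169.124.0.0
169.124.252.89 AND mask = 169.124.0.0
Yes, same subnet (169.124.0.0)


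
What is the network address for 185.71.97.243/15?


IP:   10111001.01000111.01100001.11110011
Mask: 11111111.11111110.00000000.00000000
AND operation:
Net:  10111001.01000110.00000000.00000000
Network: 185.70.0.0/15


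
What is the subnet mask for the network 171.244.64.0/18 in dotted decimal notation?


/18 means 18 network bits, 14 host bits
Binary: 11111111111111111100000000000000
Mask: 255.255.192.0


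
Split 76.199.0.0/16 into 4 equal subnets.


New prefix = 16 + 2 = 18
Each subnet has 16384 addresses
  76.199.0.0/18
  76.199.64.0/18
  76.199.128.0/18
  76.199.192.0/18
Subnets: 76.199.0.0/18, 76.199.64.0/18, 76.199.128.0/18, 76.199.192.0/18


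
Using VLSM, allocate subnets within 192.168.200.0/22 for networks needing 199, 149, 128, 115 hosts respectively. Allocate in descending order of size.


199 hosts -> /24 (254 usable): 192.168.200.0/24
149 hosts -> /24 (254 usable): 192.168.201.0/24
128 hosts -> /24 (254 usable): 192.168.202.0/24
115 hosts -> /25 (126 usable): 192.168.203.0/25
Allocation: 192.168.200.0/24 (199 hosts, 254 usable); 192.168.201.0/24 (149 hosts, 254 usable); 192.168.202.0/24 (128 hosts, 254 usable); 192.168.203.0/25 (115 hosts, 126 usable)


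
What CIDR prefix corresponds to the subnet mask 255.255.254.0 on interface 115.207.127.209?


Binary: 11111111.11111111.11111110.00000000
Count leading 1s
Prefix: /23


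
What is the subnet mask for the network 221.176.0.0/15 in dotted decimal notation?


/15 means 15 network bits, 17 host bits
Binary: 11111111111111100000000000000000
Mask: 255.254.0.0


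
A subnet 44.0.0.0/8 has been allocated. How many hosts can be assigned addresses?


Host bits = 32 - 8 = 24
Total addresses = 2^24 = 16777216
Usable = total - 2 (network and broadcast)
Usable hosts: 16777214


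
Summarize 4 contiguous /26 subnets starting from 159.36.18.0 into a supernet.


Original prefix: /26
Number of subnets: 4 = 2^2
New prefix = 26 - 2 = 24
Supernet: 159.36.18.0/24


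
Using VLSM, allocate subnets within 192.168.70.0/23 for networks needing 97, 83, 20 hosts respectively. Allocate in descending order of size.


97 hosts -> /25 (126 usable): 192.168.70.0/25
83 hosts -> /25 (126 usable): 192.168.70.128/25
20 hosts -> /27 (30 usable): 192.168.71.0/27
Allocation: 192.168.70.0/25 (97 hosts, 126 usable); 192.168.70.128/25 (83 hosts, 126 usable); 192.168.71.0/27 (20 hosts, 30 usable)


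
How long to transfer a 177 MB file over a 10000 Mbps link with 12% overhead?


Effective throughput = 10000 * (1 - 12/100) = 8800 Mbps
File size in Mb = 177 * 8 = 1416 Mb
Time = 1416 / 8800
Time = 0.1609 seconds


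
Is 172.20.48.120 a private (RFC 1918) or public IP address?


RFC 1918 private ranges:
  10.0.0.0/8 (10.0.0.0 - 10.255.255.255)
  172.16.0.0/12 (172.16.0.0 - 172.31.255.255)
  192.168.0.0/16 (192.168.0.0 - 192.168.255.255)
Private (in 172.16.0.0/12)


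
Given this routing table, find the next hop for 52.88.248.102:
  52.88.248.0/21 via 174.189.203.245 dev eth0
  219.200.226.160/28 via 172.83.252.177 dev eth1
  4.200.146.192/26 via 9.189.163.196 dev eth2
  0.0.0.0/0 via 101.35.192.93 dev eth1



Longest prefix match for 52.88.248.102:
  /21 52.88.248.0: MATCH
  /28 219.200.226.160: no
  /26 4.200.146.192: no
  /0 0.0.0.0: MATCH
Selected: next-hop 174.189.203.245 via eth0 (matched /21)


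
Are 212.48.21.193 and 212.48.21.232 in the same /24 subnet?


Mask: 255.255.255.0
212.48.21.193 AND mask = 212.48.21.0
212.48.21.232 AND mask = 212.48.21.0
Yes, same subnet (212.48.21.0)


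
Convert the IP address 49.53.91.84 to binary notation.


49 = 00110001
53 = 00110101
91 = 01011011
84 = 01010100
Binary: 00110001.00110101.01011011.01010100


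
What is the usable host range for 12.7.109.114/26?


Network: 12.7.109.64
Broadcast: 12.7.109.127
First usable = network + 1
Last usable = broadcast - 1
Range: 12.7.109.65 to 12.7.109.126


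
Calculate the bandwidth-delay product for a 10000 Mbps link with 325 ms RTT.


BDP = bandwidth * RTT
= 10000 Mbps * 325 ms
= 10000 * 1e6 * 325 / 1000 bits
= 3250000000 bits
= 406250000 bytes
= 396728.5156 KB
BDP = 3250000000 bits (406250000 bytes)
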